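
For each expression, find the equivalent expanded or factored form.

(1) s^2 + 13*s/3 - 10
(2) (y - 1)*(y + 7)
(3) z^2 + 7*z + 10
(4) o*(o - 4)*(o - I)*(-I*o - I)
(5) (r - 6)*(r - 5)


(1) = (s - 5/3)*(s + 6)
(2) = y^2 + 6*y - 7
(3) = (z + 2)*(z + 5)
(4) = -I*o^4 - o^3 + 3*I*o^3 + 3*o^2 + 4*I*o^2 + 4*o
(5) = r^2 - 11*r + 30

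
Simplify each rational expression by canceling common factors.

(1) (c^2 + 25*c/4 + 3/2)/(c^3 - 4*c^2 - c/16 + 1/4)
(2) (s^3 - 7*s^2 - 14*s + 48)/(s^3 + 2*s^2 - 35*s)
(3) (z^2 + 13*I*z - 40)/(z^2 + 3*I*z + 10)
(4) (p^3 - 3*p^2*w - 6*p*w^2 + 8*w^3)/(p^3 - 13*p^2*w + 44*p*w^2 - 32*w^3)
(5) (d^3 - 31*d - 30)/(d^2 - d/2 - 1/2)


(1) = (4*c + 24)/(4*c^2 - 17*c + 4)
(2) = (s^3 - 7*s^2 - 14*s + 48)/(s^3 + 2*s^2 - 35*s)
(3) = (z + 8*I)/(z - 2*I)
(4) = (p + 2*w)/(p - 8*w)
(5) = (2*d^3 - 62*d - 60)/(2*d^2 - d - 1)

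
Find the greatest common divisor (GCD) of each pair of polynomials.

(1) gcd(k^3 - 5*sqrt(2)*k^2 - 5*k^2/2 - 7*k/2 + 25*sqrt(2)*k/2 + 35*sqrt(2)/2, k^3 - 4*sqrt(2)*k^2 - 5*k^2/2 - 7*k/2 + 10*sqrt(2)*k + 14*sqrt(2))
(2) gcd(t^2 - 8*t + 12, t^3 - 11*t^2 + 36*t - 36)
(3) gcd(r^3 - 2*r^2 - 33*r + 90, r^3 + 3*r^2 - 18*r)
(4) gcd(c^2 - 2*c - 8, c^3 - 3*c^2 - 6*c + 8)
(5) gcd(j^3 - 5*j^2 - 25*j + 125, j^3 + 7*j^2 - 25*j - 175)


(1) = k^2 - 5*k/2 - 7/2
(2) = t^2 - 8*t + 12
(3) = r^2 + 3*r - 18
(4) = gcd((c - 4)*(c + 2), (c - 4)*(c - 1)*(c + 2)) = c^2 - 2*c - 8
(5) = gcd((j - 5)^2*(j + 5), (j - 5)*(j + 5)*(j + 7)) = j^2 - 25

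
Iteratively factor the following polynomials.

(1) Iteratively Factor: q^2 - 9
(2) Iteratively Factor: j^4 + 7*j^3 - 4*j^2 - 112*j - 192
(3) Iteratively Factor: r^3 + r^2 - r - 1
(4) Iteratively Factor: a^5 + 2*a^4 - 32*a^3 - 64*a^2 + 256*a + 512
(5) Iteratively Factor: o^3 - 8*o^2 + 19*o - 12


(1) = (q + 3)*(q - 3)
(2) = (j + 3)*(j^3 + 4*j^2 - 16*j - 64) = (j + 3)*(j + 4)*(j^2 - 16) = (j - 4)*(j + 3)*(j + 4)*(j + 4)
(3) = (r + 1)*(r^2 - 1) = (r + 1)^2*(r - 1)
(4) = (a + 2)*(a^4 - 32*a^2 + 256) = (a - 4)*(a + 2)*(a^3 + 4*a^2 - 16*a - 64) = (a - 4)*(a + 2)*(a + 4)*(a^2 - 16) = (a - 4)^2*(a + 2)*(a + 4)*(a + 4)
(5) = (o - 3)*(o^2 - 5*o + 4) = (o - 4)*(o - 3)*(o - 1)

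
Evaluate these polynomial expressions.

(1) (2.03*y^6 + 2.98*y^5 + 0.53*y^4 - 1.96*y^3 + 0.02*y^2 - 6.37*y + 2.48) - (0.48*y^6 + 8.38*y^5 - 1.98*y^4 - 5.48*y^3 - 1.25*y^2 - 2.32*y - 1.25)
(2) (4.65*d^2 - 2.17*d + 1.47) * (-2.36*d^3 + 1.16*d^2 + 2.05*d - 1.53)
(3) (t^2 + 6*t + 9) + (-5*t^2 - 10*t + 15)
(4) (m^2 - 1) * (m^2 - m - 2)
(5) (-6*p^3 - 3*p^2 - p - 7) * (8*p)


(1) = 1.55*y^6 - 5.4*y^5 + 2.51*y^4 + 3.52*y^3 + 1.27*y^2 - 4.05*y + 3.73
(2) = -10.974*d^5 + 10.5152*d^4 + 3.5461*d^3 - 9.8578*d^2 + 6.3336*d - 2.2491
(3) = -4*t^2 - 4*t + 24
(4) = m^4 - m^3 - 3*m^2 + m + 2
(5) = -48*p^4 - 24*p^3 - 8*p^2 - 56*p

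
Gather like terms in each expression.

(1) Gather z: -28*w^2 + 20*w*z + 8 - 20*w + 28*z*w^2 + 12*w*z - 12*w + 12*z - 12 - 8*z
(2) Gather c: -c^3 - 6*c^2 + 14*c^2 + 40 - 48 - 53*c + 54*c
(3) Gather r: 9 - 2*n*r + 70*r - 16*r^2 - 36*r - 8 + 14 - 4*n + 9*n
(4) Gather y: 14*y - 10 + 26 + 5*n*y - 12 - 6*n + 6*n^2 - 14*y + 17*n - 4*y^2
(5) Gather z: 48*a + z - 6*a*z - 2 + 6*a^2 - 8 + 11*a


(1) = -28*w^2 - 32*w + z*(28*w^2 + 32*w + 4) - 4
(2) = -c^3 + 8*c^2 + c - 8
(3) = 5*n - 16*r^2 + r*(34 - 2*n) + 15
(4) = 6*n^2 + 5*n*y + 11*n - 4*y^2 + 4
(5) = 6*a^2 + 59*a + z*(1 - 6*a) - 10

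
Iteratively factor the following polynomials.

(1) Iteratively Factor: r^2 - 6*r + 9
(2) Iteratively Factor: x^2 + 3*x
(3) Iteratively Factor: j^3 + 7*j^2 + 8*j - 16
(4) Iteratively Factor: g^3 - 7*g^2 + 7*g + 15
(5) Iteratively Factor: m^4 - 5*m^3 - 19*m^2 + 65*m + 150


(1) = (r - 3)*(r - 3)
(2) = (x)*(x + 3)
(3) = (j - 1)*(j^2 + 8*j + 16) = (j - 1)*(j + 4)*(j + 4)
(4) = (g - 3)*(g^2 - 4*g - 5) = (g - 5)*(g - 3)*(g + 1)
(5) = (m - 5)*(m^3 - 19*m - 30) = (m - 5)*(m + 2)*(m^2 - 2*m - 15) = (m - 5)*(m + 2)*(m + 3)*(m - 5)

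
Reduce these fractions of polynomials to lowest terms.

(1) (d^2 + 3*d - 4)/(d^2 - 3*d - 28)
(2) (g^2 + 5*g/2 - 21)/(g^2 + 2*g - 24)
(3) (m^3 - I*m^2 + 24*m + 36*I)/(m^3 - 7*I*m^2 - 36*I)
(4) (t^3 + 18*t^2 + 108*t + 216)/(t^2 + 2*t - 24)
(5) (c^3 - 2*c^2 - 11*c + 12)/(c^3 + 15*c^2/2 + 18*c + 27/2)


(1) = (d - 1)/(d - 7)
(2) = (2*g - 7)/(2*g - 8)
(3) = (m + 3*I)/(m - 3*I)
(4) = (t^2 + 12*t + 36)/(t - 4)
(5) = (2*c^2 - 10*c + 8)/(2*c^2 + 9*c + 9)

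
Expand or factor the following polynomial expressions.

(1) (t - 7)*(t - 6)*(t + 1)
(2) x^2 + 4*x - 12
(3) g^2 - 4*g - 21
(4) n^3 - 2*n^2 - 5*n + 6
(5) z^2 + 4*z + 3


(1) = t^3 - 12*t^2 + 29*t + 42
(2) = (x - 2)*(x + 6)
(3) = (g - 7)*(g + 3)
(4) = (n - 3)*(n - 1)*(n + 2)
(5) = (z + 1)*(z + 3)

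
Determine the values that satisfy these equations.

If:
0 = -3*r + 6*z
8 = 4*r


Then:
r = 2
z = 1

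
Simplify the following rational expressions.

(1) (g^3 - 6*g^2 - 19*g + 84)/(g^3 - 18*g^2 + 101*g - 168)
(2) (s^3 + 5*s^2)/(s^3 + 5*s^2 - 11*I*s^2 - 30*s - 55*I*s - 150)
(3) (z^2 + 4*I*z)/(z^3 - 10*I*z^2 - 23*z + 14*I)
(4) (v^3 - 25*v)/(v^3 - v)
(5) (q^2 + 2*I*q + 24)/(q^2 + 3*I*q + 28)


(1) = (g + 4)/(g - 8)
(2) = s^2/(s^2 - 11*I*s - 30)
(3) = (z^2 + 4*I*z)/(z^3 - 10*I*z^2 - 23*z + 14*I)
(4) = (v^2 - 25)/(v^2 - 1)
(5) = (q + 6*I)/(q + 7*I)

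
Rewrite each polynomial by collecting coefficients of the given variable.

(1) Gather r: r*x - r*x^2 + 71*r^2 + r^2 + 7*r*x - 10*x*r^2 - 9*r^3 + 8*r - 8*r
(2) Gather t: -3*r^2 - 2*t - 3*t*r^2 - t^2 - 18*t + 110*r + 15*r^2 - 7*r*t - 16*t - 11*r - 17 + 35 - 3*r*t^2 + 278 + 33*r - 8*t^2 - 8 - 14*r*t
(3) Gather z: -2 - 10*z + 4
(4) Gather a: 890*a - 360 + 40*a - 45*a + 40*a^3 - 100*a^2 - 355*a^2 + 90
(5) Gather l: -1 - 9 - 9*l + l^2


(1) = -9*r^3 + r^2*(72 - 10*x) + r*(-x^2 + 8*x)
(2) = 12*r^2 + 132*r + t^2*(-3*r - 9) + t*(-3*r^2 - 21*r - 36) + 288
(3) = 2 - 10*z
(4) = 40*a^3 - 455*a^2 + 885*a - 270
(5) = l^2 - 9*l - 10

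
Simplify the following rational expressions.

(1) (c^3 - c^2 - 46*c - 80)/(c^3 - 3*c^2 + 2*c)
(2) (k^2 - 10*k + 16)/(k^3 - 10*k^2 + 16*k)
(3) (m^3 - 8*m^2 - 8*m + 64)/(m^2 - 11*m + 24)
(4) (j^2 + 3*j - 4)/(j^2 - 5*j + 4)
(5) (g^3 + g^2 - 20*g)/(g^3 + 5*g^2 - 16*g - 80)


(1) = (c^3 - c^2 - 46*c - 80)/(c^3 - 3*c^2 + 2*c)
(2) = 1/k
(3) = (m^2 - 8)/(m - 3)
(4) = (j + 4)/(j - 4)
(5) = g/(g + 4)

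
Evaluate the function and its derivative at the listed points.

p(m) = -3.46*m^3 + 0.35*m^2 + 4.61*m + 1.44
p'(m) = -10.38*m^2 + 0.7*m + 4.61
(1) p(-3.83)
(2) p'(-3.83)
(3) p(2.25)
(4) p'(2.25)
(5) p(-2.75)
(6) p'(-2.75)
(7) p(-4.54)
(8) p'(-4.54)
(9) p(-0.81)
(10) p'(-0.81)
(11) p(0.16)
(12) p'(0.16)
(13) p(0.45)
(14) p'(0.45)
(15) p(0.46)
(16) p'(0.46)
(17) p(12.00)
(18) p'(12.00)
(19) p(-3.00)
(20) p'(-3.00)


(1) = 183.31
(2) = -150.33
(3) = -25.83
(4) = -46.36
(5) = 63.37
(6) = -75.81
(7) = 311.50
(8) = -212.52
(9) = -0.23
(10) = -2.77
(11) = 2.17
(12) = 4.46
(13) = 3.27
(14) = 2.82
(15) = 3.30
(16) = 2.74
(17) = -5871.72
(18) = -1481.71
(19) = 84.18
(20) = -90.91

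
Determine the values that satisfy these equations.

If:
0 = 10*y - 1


Then:
y = 1/10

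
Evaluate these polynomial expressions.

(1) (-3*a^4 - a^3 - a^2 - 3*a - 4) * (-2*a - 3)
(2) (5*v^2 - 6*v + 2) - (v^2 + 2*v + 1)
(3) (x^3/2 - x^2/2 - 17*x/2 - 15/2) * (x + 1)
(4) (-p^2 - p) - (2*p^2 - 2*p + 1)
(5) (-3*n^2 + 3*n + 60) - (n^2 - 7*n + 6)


(1) = 6*a^5 + 11*a^4 + 5*a^3 + 9*a^2 + 17*a + 12
(2) = 4*v^2 - 8*v + 1
(3) = x^4/2 - 9*x^2 - 16*x - 15/2
(4) = -3*p^2 + p - 1
(5) = -4*n^2 + 10*n + 54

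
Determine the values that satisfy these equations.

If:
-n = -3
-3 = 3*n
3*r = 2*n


Then:
No Solution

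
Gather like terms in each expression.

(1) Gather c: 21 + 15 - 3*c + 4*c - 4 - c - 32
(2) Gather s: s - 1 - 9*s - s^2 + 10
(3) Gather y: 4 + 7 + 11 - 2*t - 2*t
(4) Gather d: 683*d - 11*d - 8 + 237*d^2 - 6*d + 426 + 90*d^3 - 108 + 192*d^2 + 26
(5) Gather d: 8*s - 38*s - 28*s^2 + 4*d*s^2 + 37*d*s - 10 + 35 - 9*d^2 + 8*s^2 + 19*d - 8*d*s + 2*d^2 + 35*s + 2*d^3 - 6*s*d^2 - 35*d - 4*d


(1) = 0
(2) = -s^2 - 8*s + 9
(3) = 22 - 4*t
(4) = 90*d^3 + 429*d^2 + 666*d + 336
(5) = 2*d^3 + d^2*(-6*s - 7) + d*(4*s^2 + 29*s - 20) - 20*s^2 + 5*s + 25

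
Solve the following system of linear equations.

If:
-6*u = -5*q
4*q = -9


Then:
q = -9/4
u = -15/8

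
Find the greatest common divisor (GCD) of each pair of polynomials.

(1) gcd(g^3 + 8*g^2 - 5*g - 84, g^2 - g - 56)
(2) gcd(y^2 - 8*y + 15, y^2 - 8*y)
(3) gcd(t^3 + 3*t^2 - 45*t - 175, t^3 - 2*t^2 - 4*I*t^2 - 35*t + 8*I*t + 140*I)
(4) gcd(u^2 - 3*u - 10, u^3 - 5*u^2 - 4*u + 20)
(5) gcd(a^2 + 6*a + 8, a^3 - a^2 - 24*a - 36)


(1) = g + 7
(2) = gcd((y - 5)*(y - 3), y*(y - 8)) = 1
(3) = t^2 - 2*t - 35
(4) = gcd((u - 5)*(u + 2), (u - 5)*(u - 2)*(u + 2)) = u^2 - 3*u - 10
(5) = gcd((a + 2)*(a + 4), (a - 6)*(a + 2)*(a + 3)) = a + 2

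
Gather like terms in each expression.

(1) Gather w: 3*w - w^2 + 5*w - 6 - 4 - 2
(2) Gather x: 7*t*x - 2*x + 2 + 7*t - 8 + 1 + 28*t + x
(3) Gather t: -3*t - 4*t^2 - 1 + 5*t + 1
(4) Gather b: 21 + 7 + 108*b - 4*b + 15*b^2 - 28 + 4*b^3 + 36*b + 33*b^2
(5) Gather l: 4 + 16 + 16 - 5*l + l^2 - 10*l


(1) = -w^2 + 8*w - 12
(2) = 35*t + x*(7*t - 1) - 5
(3) = -4*t^2 + 2*t
(4) = 4*b^3 + 48*b^2 + 140*b
(5) = l^2 - 15*l + 36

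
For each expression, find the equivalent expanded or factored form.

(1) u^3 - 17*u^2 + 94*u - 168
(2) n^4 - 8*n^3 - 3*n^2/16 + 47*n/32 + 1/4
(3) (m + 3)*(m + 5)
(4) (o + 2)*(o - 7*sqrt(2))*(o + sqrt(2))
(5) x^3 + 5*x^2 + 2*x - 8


(1) = (u - 7)*(u - 6)*(u - 4)
(2) = (n - 8)*(n - 1/2)*(n + 1/4)^2
(3) = m^2 + 8*m + 15
(4) = o^3 - 6*sqrt(2)*o^2 + 2*o^2 - 12*sqrt(2)*o - 14*o - 28
(5) = (x - 1)*(x + 2)*(x + 4)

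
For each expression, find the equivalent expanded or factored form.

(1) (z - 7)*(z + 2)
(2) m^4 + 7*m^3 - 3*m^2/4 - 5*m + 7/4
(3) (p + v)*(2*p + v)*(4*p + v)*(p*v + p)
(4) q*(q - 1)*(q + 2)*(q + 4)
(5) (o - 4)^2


(1) = z^2 - 5*z - 14
(2) = (m - 1/2)^2*(m + 1)*(m + 7)
(3) = 8*p^4*v + 8*p^4 + 14*p^3*v^2 + 14*p^3*v + 7*p^2*v^3 + 7*p^2*v^2 + p*v^4 + p*v^3
(4) = q^4 + 5*q^3 + 2*q^2 - 8*q
(5) = o^2 - 8*o + 16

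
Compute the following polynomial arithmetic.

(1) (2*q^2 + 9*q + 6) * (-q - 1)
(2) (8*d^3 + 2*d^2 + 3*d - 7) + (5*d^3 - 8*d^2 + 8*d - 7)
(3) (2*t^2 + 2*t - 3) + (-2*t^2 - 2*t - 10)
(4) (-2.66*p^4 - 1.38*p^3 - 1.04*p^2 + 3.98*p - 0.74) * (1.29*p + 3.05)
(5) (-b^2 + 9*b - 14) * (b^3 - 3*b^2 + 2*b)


(1) = -2*q^3 - 11*q^2 - 15*q - 6
(2) = 13*d^3 - 6*d^2 + 11*d - 14
(3) = -13
(4) = -3.4314*p^5 - 9.8932*p^4 - 5.5506*p^3 + 1.9622*p^2 + 11.1844*p - 2.257
(5) = -b^5 + 12*b^4 - 43*b^3 + 60*b^2 - 28*b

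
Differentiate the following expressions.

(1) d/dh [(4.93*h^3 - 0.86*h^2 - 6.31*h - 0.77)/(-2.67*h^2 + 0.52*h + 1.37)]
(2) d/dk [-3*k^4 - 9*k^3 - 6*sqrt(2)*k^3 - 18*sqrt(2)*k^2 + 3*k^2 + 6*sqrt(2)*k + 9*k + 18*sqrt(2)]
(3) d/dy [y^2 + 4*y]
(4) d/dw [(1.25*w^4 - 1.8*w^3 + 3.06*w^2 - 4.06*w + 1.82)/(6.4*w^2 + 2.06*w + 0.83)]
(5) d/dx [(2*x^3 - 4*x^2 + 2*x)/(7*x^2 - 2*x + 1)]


(1) = (-13.1631*h^4 + 5.1272*h^3 + 2.9674*h^2 - 6.4682*h - 8.2443)/(7.1289*h^4 - 2.7768*h^3 - 7.0454*h^2 + 1.4248*h + 1.8769)
(2) = -12*k^3 - 27*k^2 - 18*sqrt(2)*k^2 - 36*sqrt(2)*k + 6*k + 6*sqrt(2) + 9
(3) = 2*y + 4
(4) = (16.0*w^5 - 3.795*w^4 - 3.266*w^3 + 27.8056*w^2 - 18.2164*w - 7.119)/(40.96*w^4 + 26.368*w^3 + 14.8676*w^2 + 3.4196*w + 0.6889)
(5) = 2*(7*x^4 - 4*x^3 - 4*x + 1)/(49*x^4 - 28*x^3 + 18*x^2 - 4*x + 1)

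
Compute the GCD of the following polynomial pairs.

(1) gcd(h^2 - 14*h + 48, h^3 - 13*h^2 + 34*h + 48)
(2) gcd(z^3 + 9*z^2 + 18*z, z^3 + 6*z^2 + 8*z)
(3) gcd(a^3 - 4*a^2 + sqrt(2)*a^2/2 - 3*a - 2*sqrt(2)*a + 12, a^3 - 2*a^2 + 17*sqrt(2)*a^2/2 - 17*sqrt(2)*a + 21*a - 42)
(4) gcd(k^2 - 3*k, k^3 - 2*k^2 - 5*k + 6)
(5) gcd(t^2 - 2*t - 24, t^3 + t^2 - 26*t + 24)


(1) = h^2 - 14*h + 48
(2) = gcd(z*(z + 3)*(z + 6), z*(z + 2)*(z + 4)) = z
(3) = a + 3*sqrt(2)/2
(4) = gcd(k*(k - 3), (k - 3)*(k - 1)*(k + 2)) = k - 3
(5) = gcd((t - 6)*(t + 4), (t - 4)*(t - 1)*(t + 6)) = 1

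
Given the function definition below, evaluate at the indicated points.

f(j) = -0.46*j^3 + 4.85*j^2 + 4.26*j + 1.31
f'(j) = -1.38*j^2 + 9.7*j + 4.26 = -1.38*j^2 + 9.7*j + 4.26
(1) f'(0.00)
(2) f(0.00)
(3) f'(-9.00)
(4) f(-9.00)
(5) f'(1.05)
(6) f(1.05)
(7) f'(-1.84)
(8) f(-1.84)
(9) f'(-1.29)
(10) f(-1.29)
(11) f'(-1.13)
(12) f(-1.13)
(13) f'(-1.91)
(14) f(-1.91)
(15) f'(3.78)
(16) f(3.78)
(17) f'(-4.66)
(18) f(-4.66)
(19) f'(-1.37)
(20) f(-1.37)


(1) = 4.26
(2) = 1.31
(3) = -194.82
(4) = 691.16
(5) = 12.92
(6) = 10.60
(7) = -18.26
(8) = 12.76
(9) = -10.55
(10) = 4.87
(11) = -8.46
(12) = 3.35
(13) = -19.30
(14) = 14.07
(15) = 21.21
(16) = 61.87
(17) = -70.91
(18) = 133.33
(19) = -11.62
(20) = 5.76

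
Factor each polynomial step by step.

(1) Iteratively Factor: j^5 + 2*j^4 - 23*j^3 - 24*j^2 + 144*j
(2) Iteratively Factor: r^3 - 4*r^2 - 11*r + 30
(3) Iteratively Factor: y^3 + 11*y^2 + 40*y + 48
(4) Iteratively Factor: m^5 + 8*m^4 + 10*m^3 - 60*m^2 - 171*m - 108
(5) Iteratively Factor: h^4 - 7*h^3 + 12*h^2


(1) = (j)*(j^4 + 2*j^3 - 23*j^2 - 24*j + 144) = j*(j + 4)*(j^3 - 2*j^2 - 15*j + 36) = j*(j + 4)^2*(j^2 - 6*j + 9) = j*(j - 3)*(j + 4)^2*(j - 3)
(2) = (r - 2)*(r^2 - 2*r - 15) = (r - 2)*(r + 3)*(r - 5)
(3) = (y + 3)*(y^2 + 8*y + 16) = (y + 3)*(y + 4)*(y + 4)
(4) = (m + 3)*(m^4 + 5*m^3 - 5*m^2 - 45*m - 36) = (m + 3)^2*(m^3 + 2*m^2 - 11*m - 12) = (m + 1)*(m + 3)^2*(m^2 + m - 12) = (m - 3)*(m + 1)*(m + 3)^2*(m + 4)
(5) = (h - 3)*(h^3 - 4*h^2) = h*(h - 3)*(h^2 - 4*h) = h*(h - 4)*(h - 3)*(h)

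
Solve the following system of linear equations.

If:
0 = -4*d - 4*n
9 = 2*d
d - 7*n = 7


Then:
No Solution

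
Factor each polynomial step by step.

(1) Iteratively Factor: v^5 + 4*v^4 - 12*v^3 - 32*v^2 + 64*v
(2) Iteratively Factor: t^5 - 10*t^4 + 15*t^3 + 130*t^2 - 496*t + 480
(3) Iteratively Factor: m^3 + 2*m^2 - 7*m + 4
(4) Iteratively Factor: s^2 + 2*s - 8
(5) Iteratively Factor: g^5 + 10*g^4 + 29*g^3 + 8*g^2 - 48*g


(1) = (v - 2)*(v^4 + 6*v^3 - 32*v) = (v - 2)^2*(v^3 + 8*v^2 + 16*v) = (v - 2)^2*(v + 4)*(v^2 + 4*v) = v*(v - 2)^2*(v + 4)*(v + 4)
(2) = (t + 4)*(t^4 - 14*t^3 + 71*t^2 - 154*t + 120) = (t - 2)*(t + 4)*(t^3 - 12*t^2 + 47*t - 60) = (t - 5)*(t - 2)*(t + 4)*(t^2 - 7*t + 12) = (t - 5)*(t - 3)*(t - 2)*(t + 4)*(t - 4)
(3) = (m - 1)*(m^2 + 3*m - 4) = (m - 1)*(m + 4)*(m - 1)
(4) = (s + 4)*(s - 2)
(5) = (g + 3)*(g^4 + 7*g^3 + 8*g^2 - 16*g) = (g + 3)*(g + 4)*(g^3 + 3*g^2 - 4*g) = (g - 1)*(g + 3)*(g + 4)*(g^2 + 4*g) = (g - 1)*(g + 3)*(g + 4)^2*(g)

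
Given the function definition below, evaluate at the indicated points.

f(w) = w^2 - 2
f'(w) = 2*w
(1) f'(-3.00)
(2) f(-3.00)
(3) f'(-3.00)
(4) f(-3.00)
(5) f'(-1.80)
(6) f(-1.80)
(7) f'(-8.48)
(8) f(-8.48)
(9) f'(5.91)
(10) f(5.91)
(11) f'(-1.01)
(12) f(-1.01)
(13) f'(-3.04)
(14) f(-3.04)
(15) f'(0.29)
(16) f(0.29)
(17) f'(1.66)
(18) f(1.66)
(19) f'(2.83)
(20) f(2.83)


(1) = -6.00
(2) = 7.00
(3) = -6.00
(4) = 7.00
(5) = -3.60
(6) = 1.24
(7) = -16.96
(8) = 69.91
(9) = 11.82
(10) = 32.93
(11) = -2.02
(12) = -0.98
(13) = -6.08
(14) = 7.24
(15) = 0.58
(16) = -1.92
(17) = 3.32
(18) = 0.76
(19) = 5.66
(20) = 6.01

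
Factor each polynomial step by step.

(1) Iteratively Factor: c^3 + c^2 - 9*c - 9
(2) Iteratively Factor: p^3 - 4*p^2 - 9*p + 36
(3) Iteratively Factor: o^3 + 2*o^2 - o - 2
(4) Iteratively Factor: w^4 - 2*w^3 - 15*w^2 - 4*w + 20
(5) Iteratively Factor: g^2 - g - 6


(1) = (c - 3)*(c^2 + 4*c + 3) = (c - 3)*(c + 1)*(c + 3)
(2) = (p - 3)*(p^2 - p - 12) = (p - 4)*(p - 3)*(p + 3)
(3) = (o - 1)*(o^2 + 3*o + 2) = (o - 1)*(o + 1)*(o + 2)
(4) = (w - 1)*(w^3 - w^2 - 16*w - 20) = (w - 1)*(w + 2)*(w^2 - 3*w - 10) = (w - 1)*(w + 2)^2*(w - 5)
(5) = (g - 3)*(g + 2)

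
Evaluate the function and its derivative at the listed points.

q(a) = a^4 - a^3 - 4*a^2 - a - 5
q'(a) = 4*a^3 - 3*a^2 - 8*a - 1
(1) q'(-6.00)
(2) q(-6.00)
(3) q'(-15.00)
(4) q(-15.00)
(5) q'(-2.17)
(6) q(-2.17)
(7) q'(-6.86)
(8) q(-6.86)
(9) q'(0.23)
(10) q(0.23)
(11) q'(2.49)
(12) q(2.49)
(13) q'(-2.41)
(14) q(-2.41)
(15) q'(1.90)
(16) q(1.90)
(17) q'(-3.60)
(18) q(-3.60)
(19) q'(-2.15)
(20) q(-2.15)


(1) = -925.00
(2) = 1369.00
(3) = -14056.00
(4) = 53110.00
(5) = -38.64
(6) = 10.73
(7) = -1378.61
(8) = 2351.06
(9) = -2.95
(10) = -5.45
(11) = 22.23
(12) = -9.29
(13) = -55.13
(14) = 21.91
(15) = 0.41
(16) = -15.17
(17) = -197.70
(18) = 161.38
(19) = -37.42
(20) = 9.97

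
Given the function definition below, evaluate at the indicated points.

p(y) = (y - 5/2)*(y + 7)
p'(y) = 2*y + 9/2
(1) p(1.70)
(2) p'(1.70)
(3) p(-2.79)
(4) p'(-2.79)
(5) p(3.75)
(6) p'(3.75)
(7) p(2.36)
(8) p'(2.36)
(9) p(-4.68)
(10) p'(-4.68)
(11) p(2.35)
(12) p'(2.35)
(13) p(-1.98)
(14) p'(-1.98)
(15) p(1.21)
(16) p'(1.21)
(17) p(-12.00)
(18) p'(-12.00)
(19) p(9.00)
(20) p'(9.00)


(1) = -6.96
(2) = 7.90
(3) = -22.27
(4) = -1.08
(5) = 13.44
(6) = 12.00
(7) = -1.31
(8) = 9.22
(9) = -16.66
(10) = -4.86
(11) = -1.40
(12) = 9.20
(13) = -22.49
(14) = 0.54
(15) = -10.59
(16) = 6.92
(17) = 72.50
(18) = -19.50
(19) = 104.00
(20) = 22.50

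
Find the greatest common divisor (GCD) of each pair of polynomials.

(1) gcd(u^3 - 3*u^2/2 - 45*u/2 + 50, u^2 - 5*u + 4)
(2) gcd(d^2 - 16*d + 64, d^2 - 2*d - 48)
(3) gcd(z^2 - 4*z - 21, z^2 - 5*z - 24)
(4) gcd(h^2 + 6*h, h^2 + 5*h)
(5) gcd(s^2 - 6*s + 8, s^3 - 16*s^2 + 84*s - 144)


(1) = gcd((u - 4)*(u - 5/2)*(u + 5), (u - 4)*(u - 1)) = u - 4
(2) = d - 8
(3) = z + 3
(4) = h
(5) = gcd((s - 4)*(s - 2), (s - 6)^2*(s - 4)) = s - 4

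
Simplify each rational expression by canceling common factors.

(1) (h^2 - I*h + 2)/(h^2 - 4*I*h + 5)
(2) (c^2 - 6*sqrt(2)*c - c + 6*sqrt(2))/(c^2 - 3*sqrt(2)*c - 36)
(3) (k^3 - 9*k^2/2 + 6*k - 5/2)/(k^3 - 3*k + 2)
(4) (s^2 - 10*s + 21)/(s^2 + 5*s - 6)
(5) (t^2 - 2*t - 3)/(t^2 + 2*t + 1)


(1) = (h - 2*I)/(h - 5*I)
(2) = (c - 1)/(c + 3*sqrt(2))
(3) = (2*k - 5)/(2*k + 4)
(4) = (s^2 - 10*s + 21)/(s^2 + 5*s - 6)
(5) = (t - 3)/(t + 1)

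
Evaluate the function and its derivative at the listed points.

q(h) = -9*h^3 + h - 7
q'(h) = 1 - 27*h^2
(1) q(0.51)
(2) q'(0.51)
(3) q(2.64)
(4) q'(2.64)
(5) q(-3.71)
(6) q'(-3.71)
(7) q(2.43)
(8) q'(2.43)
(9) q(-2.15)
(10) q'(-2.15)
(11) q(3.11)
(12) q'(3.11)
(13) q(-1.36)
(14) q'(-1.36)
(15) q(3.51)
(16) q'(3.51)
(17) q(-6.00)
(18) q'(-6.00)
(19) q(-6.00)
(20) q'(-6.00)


(1) = -7.68
(2) = -6.02
(3) = -169.96
(4) = -187.18
(5) = 448.87
(6) = -370.63
(7) = -133.71
(8) = -158.43
(9) = 80.30
(10) = -123.81
(11) = -274.61
(12) = -260.15
(13) = 14.28
(14) = -48.94
(15) = -392.68
(16) = -331.64
(17) = 1931.00
(18) = -971.00
(19) = 1931.00
(20) = -971.00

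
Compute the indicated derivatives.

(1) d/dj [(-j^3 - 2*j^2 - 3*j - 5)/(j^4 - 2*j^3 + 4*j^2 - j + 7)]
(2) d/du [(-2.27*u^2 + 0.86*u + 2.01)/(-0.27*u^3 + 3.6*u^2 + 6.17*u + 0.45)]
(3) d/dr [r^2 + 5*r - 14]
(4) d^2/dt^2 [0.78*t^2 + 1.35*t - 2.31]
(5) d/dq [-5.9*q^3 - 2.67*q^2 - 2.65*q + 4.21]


(1) = (j^6 + 4*j^5 + j^4 + 10*j^3 - 37*j^2 + 12*j - 26)/(j^8 - 4*j^7 + 12*j^6 - 18*j^5 + 34*j^4 - 36*j^3 + 57*j^2 - 14*j + 49)
(2) = (-0.6129*u^4 + 0.4644*u^3 - 15.4738*u^2 - 16.515*u - 12.0147)/(0.0729*u^6 - 1.944*u^5 + 9.6282*u^4 + 44.181*u^3 + 41.3089*u^2 + 5.553*u + 0.2025)
(3) = 2*r + 5
(4) = 1.56000000000000
(5) = -17.7*q^2 - 5.34*q - 2.65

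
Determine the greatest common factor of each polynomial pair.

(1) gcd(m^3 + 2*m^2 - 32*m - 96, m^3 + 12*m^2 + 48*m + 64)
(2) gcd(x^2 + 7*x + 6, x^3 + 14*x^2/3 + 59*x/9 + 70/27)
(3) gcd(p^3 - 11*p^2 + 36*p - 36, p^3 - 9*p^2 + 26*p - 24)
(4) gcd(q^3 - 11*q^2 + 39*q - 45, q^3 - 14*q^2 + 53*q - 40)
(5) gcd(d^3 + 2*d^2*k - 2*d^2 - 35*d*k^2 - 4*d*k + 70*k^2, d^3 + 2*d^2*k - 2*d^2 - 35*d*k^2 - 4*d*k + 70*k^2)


(1) = gcd((m - 6)*(m + 4)^2, (m + 4)^3) = m^2 + 8*m + 16
(2) = 1
(3) = p^2 - 5*p + 6
(4) = gcd((q - 5)*(q - 3)^2, (q - 8)*(q - 5)*(q - 1)) = q - 5
(5) = d^3 + 2*d^2*k - 2*d^2 - 35*d*k^2 - 4*d*k + 70*k^2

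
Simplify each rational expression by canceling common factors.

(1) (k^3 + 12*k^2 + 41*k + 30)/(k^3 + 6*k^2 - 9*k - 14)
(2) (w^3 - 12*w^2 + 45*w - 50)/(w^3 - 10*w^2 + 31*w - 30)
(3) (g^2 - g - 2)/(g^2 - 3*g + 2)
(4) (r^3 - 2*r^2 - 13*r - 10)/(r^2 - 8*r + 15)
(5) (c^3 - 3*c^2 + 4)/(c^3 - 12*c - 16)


(1) = (k^2 + 11*k + 30)/(k^2 + 5*k - 14)
(2) = (w - 5)/(w - 3)
(3) = (g + 1)/(g - 1)
(4) = (r^2 + 3*r + 2)/(r - 3)
(5) = (c^3 - 3*c^2 + 4)/(c^3 - 12*c - 16)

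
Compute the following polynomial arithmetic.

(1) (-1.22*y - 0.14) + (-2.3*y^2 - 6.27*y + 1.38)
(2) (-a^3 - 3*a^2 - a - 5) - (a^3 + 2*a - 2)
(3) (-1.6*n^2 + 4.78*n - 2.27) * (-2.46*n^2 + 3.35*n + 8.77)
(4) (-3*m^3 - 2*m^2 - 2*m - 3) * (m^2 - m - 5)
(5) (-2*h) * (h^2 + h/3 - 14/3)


(1) = -2.3*y^2 - 7.49*y + 1.24
(2) = -2*a^3 - 3*a^2 - 3*a - 3
(3) = 3.936*n^4 - 17.1188*n^3 + 7.5652*n^2 + 34.3161*n - 19.9079
(4) = -3*m^5 + m^4 + 15*m^3 + 9*m^2 + 13*m + 15
(5) = -2*h^3 - 2*h^2/3 + 28*h/3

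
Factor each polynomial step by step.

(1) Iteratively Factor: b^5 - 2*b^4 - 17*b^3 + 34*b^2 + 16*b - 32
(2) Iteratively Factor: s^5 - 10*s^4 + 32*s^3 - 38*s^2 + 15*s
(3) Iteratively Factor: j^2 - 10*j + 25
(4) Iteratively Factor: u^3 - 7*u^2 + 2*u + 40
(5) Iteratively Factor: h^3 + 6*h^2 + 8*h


(1) = (b + 4)*(b^4 - 6*b^3 + 7*b^2 + 6*b - 8) = (b - 4)*(b + 4)*(b^3 - 2*b^2 - b + 2) = (b - 4)*(b - 2)*(b + 4)*(b^2 - 1) = (b - 4)*(b - 2)*(b - 1)*(b + 4)*(b + 1)
(2) = (s - 1)*(s^4 - 9*s^3 + 23*s^2 - 15*s) = (s - 3)*(s - 1)*(s^3 - 6*s^2 + 5*s) = s*(s - 3)*(s - 1)*(s^2 - 6*s + 5) = s*(s - 5)*(s - 3)*(s - 1)*(s - 1)
(3) = (j - 5)*(j - 5)
(4) = (u + 2)*(u^2 - 9*u + 20) = (u - 5)*(u + 2)*(u - 4)
(5) = (h)*(h^2 + 6*h + 8) = h*(h + 4)*(h + 2)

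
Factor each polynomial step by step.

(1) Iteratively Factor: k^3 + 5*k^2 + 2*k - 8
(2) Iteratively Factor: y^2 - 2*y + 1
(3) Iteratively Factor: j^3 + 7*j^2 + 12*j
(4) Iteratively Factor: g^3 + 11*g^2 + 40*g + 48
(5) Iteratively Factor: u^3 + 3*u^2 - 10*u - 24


(1) = (k + 2)*(k^2 + 3*k - 4) = (k - 1)*(k + 2)*(k + 4)
(2) = (y - 1)*(y - 1)
(3) = (j)*(j^2 + 7*j + 12) = j*(j + 3)*(j + 4)
(4) = (g + 4)*(g^2 + 7*g + 12) = (g + 3)*(g + 4)*(g + 4)
(5) = (u + 2)*(u^2 + u - 12) = (u + 2)*(u + 4)*(u - 3)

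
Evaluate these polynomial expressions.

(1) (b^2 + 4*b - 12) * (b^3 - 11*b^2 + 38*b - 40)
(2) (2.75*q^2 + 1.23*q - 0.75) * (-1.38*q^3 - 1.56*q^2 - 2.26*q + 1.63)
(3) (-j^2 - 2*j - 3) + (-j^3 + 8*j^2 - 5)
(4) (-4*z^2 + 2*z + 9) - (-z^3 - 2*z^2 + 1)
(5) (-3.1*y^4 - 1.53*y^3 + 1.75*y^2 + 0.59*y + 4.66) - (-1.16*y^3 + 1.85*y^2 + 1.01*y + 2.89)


(1) = b^5 - 7*b^4 - 18*b^3 + 244*b^2 - 616*b + 480
(2) = -3.795*q^5 - 5.9874*q^4 - 7.0988*q^3 + 2.8727*q^2 + 3.6999*q - 1.2225
(3) = -j^3 + 7*j^2 - 2*j - 8
(4) = z^3 - 2*z^2 + 2*z + 8
(5) = -3.1*y^4 - 0.37*y^3 - 0.1*y^2 - 0.42*y + 1.77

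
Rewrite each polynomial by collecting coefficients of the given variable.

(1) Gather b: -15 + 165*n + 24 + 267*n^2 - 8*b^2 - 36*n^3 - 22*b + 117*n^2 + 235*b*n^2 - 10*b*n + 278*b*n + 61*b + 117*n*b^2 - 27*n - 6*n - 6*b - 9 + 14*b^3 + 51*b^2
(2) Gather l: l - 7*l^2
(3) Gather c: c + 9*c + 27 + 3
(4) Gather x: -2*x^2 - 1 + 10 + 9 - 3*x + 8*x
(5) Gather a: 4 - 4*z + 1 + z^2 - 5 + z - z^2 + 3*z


(1) = 14*b^3 + b^2*(117*n + 43) + b*(235*n^2 + 268*n + 33) - 36*n^3 + 384*n^2 + 132*n
(2) = -7*l^2 + l
(3) = 10*c + 30
(4) = -2*x^2 + 5*x + 18
(5) = 0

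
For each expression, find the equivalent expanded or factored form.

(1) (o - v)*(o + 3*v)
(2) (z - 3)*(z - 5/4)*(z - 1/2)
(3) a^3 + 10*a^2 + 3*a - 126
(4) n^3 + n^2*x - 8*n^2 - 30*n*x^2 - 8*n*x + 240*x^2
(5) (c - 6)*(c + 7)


(1) = o^2 + 2*o*v - 3*v^2
(2) = z^3 - 19*z^2/4 + 47*z/8 - 15/8
(3) = (a - 3)*(a + 6)*(a + 7)
(4) = (n - 8)*(n - 5*x)*(n + 6*x)
(5) = c^2 + c - 42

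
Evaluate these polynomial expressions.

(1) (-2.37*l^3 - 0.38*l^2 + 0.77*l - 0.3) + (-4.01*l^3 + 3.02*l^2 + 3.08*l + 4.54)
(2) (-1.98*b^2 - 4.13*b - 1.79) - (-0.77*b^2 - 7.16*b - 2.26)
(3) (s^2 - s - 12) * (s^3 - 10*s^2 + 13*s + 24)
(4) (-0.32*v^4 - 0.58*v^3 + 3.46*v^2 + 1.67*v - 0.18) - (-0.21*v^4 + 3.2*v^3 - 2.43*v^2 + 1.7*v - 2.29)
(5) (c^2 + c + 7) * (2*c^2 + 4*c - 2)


(1) = -6.38*l^3 + 2.64*l^2 + 3.85*l + 4.24
(2) = -1.21*b^2 + 3.03*b + 0.47
(3) = s^5 - 11*s^4 + 11*s^3 + 131*s^2 - 180*s - 288
(4) = -0.11*v^4 - 3.78*v^3 + 5.89*v^2 - 0.03*v + 2.11
(5) = 2*c^4 + 6*c^3 + 16*c^2 + 26*c - 14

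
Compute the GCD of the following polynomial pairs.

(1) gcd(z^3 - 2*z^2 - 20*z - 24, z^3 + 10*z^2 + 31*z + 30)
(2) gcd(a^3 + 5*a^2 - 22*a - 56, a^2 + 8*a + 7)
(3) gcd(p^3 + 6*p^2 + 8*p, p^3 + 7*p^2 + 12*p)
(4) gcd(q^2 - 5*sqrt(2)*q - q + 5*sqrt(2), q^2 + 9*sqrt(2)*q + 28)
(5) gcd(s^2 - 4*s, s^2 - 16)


(1) = z + 2
(2) = gcd((a - 4)*(a + 2)*(a + 7), (a + 1)*(a + 7)) = a + 7
(3) = p^2 + 4*p
(4) = gcd((q - 1)*(q - 5*sqrt(2)), (q + 2*sqrt(2))*(q + 7*sqrt(2))) = 1
(5) = gcd(s*(s - 4), (s - 4)*(s + 4)) = s - 4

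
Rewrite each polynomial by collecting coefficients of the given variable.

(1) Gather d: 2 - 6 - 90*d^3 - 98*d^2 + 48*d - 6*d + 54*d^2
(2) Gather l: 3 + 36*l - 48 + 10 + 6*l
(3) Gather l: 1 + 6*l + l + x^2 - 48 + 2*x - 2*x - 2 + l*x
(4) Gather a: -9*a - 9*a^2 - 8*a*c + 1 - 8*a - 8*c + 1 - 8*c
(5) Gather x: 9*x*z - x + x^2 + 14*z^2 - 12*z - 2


(1) = -90*d^3 - 44*d^2 + 42*d - 4
(2) = 42*l - 35
(3) = l*(x + 7) + x^2 - 49
(4) = -9*a^2 + a*(-8*c - 17) - 16*c + 2
(5) = x^2 + x*(9*z - 1) + 14*z^2 - 12*z - 2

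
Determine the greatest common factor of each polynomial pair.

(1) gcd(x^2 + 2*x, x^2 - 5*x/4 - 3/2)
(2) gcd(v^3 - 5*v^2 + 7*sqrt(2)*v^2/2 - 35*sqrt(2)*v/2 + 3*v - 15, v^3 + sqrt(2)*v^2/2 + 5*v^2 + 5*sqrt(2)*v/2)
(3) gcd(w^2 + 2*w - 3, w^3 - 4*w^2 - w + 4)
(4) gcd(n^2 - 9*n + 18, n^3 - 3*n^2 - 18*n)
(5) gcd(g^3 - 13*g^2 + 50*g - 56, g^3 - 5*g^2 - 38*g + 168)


(1) = 1
(2) = gcd((v - 5)*(v + sqrt(2)/2)*(v + 3*sqrt(2)), v*(v + 5)*(v + sqrt(2)/2)) = v + sqrt(2)/2
(3) = gcd((w - 1)*(w + 3), (w - 4)*(w - 1)*(w + 1)) = w - 1
(4) = gcd((n - 6)*(n - 3), n*(n - 6)*(n + 3)) = n - 6
(5) = g^2 - 11*g + 28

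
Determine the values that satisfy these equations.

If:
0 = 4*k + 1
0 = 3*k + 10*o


Then:
k = -1/4
o = 3/40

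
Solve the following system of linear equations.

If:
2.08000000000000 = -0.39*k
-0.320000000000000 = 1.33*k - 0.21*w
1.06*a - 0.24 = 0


Then:
a = 0.23
k = -5.33
w = -32.25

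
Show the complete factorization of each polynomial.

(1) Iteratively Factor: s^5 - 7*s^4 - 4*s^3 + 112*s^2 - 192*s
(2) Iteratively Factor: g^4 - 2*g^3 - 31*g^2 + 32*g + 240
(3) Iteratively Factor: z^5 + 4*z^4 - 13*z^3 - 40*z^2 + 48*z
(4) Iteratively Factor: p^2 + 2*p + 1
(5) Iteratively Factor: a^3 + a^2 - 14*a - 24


(1) = (s + 4)*(s^4 - 11*s^3 + 40*s^2 - 48*s) = (s - 4)*(s + 4)*(s^3 - 7*s^2 + 12*s) = s*(s - 4)*(s + 4)*(s^2 - 7*s + 12) = s*(s - 4)^2*(s + 4)*(s - 3)
(2) = (g - 4)*(g^3 + 2*g^2 - 23*g - 60) = (g - 4)*(g + 3)*(g^2 - g - 20) = (g - 5)*(g - 4)*(g + 3)*(g + 4)
(3) = (z)*(z^4 + 4*z^3 - 13*z^2 - 40*z + 48) = z*(z + 4)*(z^3 - 13*z + 12) = z*(z - 3)*(z + 4)*(z^2 + 3*z - 4) = z*(z - 3)*(z + 4)^2*(z - 1)
(4) = (p + 1)*(p + 1)
(5) = (a - 4)*(a^2 + 5*a + 6) = (a - 4)*(a + 2)*(a + 3)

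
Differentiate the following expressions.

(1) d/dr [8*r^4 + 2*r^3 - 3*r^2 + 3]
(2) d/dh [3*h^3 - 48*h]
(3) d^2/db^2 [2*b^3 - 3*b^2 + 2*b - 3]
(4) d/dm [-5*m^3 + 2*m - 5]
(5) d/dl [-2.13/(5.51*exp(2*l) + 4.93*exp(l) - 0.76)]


(1) = 2*r*(16*r^2 + 3*r - 3)
(2) = 9*h^2 - 48
(3) = 12*b - 6
(4) = 2 - 15*m^2
(5) = (23.4726*exp(l) + 10.5009)*exp(l)/(5.51*exp(2*l) + 4.93*exp(l) - 0.76)^2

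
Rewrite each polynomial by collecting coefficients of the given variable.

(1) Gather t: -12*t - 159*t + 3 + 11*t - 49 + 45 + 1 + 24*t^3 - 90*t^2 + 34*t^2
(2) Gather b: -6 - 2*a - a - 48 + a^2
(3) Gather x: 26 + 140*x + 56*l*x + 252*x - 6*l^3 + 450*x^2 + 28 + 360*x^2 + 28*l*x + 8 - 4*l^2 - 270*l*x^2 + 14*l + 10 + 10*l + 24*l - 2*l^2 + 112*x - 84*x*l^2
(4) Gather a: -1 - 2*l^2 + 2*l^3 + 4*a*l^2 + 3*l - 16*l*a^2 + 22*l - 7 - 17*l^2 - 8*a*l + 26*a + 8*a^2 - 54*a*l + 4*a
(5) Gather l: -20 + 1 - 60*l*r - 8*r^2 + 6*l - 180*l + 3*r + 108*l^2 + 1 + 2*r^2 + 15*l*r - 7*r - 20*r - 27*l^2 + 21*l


(1) = 24*t^3 - 56*t^2 - 160*t
(2) = a^2 - 3*a - 54
(3) = -6*l^3 - 6*l^2 + 48*l + x^2*(810 - 270*l) + x*(-84*l^2 + 84*l + 504) + 72
(4) = a^2*(8 - 16*l) + a*(4*l^2 - 62*l + 30) + 2*l^3 - 19*l^2 + 25*l - 8
(5) = 81*l^2 + l*(-45*r - 153) - 6*r^2 - 24*r - 18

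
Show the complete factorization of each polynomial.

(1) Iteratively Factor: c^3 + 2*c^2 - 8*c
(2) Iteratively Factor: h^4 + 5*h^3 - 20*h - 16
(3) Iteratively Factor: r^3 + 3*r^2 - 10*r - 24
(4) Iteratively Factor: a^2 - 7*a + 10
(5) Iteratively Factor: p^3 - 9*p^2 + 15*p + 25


(1) = (c - 2)*(c^2 + 4*c) = (c - 2)*(c + 4)*(c)
(2) = (h + 2)*(h^3 + 3*h^2 - 6*h - 8) = (h + 2)*(h + 4)*(h^2 - h - 2) = (h - 2)*(h + 2)*(h + 4)*(h + 1)
(3) = (r + 4)*(r^2 - r - 6) = (r - 3)*(r + 4)*(r + 2)
(4) = (a - 2)*(a - 5)
(5) = (p - 5)*(p^2 - 4*p - 5) = (p - 5)^2*(p + 1)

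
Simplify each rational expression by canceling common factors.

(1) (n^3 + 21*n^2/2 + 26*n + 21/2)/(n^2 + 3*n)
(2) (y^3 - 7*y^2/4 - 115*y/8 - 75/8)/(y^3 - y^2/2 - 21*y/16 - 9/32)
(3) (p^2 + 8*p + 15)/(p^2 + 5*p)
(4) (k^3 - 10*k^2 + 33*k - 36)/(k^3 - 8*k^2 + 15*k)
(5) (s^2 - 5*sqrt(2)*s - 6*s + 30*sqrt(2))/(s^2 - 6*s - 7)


(1) = (2*n^2 + 15*n + 7)/(2*n)
(2) = (8*y^2 - 20*y - 100)/(8*y^2 - 10*y - 3)
(3) = (p + 3)/p
(4) = (k^2 - 7*k + 12)/(k^2 - 5*k)
(5) = (s^2 + s*(-5*sqrt(2) - 6) + 30*sqrt(2))/(s^2 - 6*s - 7)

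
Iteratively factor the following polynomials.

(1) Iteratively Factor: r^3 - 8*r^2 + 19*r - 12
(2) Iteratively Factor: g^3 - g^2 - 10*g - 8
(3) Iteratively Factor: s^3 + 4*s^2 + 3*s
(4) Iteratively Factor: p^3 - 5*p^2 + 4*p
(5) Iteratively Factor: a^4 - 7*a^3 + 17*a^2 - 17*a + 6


(1) = (r - 3)*(r^2 - 5*r + 4) = (r - 3)*(r - 1)*(r - 4)
(2) = (g - 4)*(g^2 + 3*g + 2) = (g - 4)*(g + 2)*(g + 1)
(3) = (s)*(s^2 + 4*s + 3) = s*(s + 3)*(s + 1)
(4) = (p)*(p^2 - 5*p + 4) = p*(p - 1)*(p - 4)
(5) = (a - 1)*(a^3 - 6*a^2 + 11*a - 6) = (a - 3)*(a - 1)*(a^2 - 3*a + 2) = (a - 3)*(a - 2)*(a - 1)*(a - 1)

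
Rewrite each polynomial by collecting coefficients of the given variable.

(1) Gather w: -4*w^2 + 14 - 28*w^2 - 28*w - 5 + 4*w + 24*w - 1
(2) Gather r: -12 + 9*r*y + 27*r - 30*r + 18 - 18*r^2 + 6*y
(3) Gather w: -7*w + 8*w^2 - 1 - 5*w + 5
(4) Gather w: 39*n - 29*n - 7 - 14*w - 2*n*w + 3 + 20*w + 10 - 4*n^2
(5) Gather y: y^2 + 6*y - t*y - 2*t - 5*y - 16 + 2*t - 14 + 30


(1) = 8 - 32*w^2
(2) = -18*r^2 + r*(9*y - 3) + 6*y + 6
(3) = 8*w^2 - 12*w + 4
(4) = -4*n^2 + 10*n + w*(6 - 2*n) + 6
(5) = y^2 + y*(1 - t)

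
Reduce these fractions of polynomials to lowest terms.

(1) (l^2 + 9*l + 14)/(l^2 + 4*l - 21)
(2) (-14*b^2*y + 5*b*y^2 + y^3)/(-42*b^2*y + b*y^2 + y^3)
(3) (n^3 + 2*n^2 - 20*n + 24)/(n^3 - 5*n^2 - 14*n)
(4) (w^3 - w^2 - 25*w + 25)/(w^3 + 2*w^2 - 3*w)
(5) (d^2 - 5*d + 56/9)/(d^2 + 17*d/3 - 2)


(1) = (l + 2)/(l - 3)
(2) = (-2*b + y)/(-6*b + y)
(3) = (n^3 + 2*n^2 - 20*n + 24)/(n^3 - 5*n^2 - 14*n)
(4) = (w^2 - 25)/(w^2 + 3*w)
(5) = (9*d^2 - 45*d + 56)/(9*d^2 + 51*d - 18)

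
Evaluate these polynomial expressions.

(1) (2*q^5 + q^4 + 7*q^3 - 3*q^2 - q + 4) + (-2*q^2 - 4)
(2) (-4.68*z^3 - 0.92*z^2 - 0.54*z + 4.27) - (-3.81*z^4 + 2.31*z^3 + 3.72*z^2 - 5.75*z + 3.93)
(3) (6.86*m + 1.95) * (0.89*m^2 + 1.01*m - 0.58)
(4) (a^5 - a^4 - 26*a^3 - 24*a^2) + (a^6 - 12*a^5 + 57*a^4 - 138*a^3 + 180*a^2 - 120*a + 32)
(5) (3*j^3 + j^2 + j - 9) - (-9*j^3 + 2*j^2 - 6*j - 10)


(1) = 2*q^5 + q^4 + 7*q^3 - 5*q^2 - q
(2) = 3.81*z^4 - 6.99*z^3 - 4.64*z^2 + 5.21*z + 0.34
(3) = 6.1054*m^3 + 8.6641*m^2 - 2.0093*m - 1.131
(4) = a^6 - 11*a^5 + 56*a^4 - 164*a^3 + 156*a^2 - 120*a + 32
(5) = 12*j^3 - j^2 + 7*j + 1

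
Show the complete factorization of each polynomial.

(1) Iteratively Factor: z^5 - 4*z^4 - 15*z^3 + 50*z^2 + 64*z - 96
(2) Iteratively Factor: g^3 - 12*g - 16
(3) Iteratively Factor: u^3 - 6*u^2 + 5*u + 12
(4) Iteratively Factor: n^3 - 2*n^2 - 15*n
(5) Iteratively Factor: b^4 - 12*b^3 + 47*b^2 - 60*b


(1) = (z + 3)*(z^4 - 7*z^3 + 6*z^2 + 32*z - 32) = (z - 1)*(z + 3)*(z^3 - 6*z^2 + 32) = (z - 4)*(z - 1)*(z + 3)*(z^2 - 2*z - 8) = (z - 4)*(z - 1)*(z + 2)*(z + 3)*(z - 4)
(2) = (g + 2)*(g^2 - 2*g - 8) = (g - 4)*(g + 2)*(g + 2)
(3) = (u + 1)*(u^2 - 7*u + 12) = (u - 4)*(u + 1)*(u - 3)
(4) = (n - 5)*(n^2 + 3*n) = (n - 5)*(n + 3)*(n)
(5) = (b - 5)*(b^3 - 7*b^2 + 12*b) = b*(b - 5)*(b^2 - 7*b + 12) = b*(b - 5)*(b - 3)*(b - 4)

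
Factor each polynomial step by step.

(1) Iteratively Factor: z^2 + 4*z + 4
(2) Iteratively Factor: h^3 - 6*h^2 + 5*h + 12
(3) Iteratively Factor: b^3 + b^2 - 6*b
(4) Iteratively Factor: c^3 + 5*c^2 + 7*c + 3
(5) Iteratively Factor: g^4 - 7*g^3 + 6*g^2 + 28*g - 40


(1) = (z + 2)*(z + 2)
(2) = (h - 3)*(h^2 - 3*h - 4) = (h - 4)*(h - 3)*(h + 1)
(3) = (b + 3)*(b^2 - 2*b) = (b - 2)*(b + 3)*(b)
(4) = (c + 1)*(c^2 + 4*c + 3) = (c + 1)*(c + 3)*(c + 1)
(5) = (g - 2)*(g^3 - 5*g^2 - 4*g + 20) = (g - 2)*(g + 2)*(g^2 - 7*g + 10) = (g - 5)*(g - 2)*(g + 2)*(g - 2)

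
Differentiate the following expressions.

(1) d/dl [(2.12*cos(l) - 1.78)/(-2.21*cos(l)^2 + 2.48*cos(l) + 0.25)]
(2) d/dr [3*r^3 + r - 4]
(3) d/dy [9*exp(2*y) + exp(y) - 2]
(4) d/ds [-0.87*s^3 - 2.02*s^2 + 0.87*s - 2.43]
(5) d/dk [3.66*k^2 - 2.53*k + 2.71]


(1) = (-4.6852*cos(l)^2 + 7.8676*cos(l) - 4.9444)*sin(l)/(4.8841*cos(l)^4 - 10.9616*cos(l)^3 + 5.0454*cos(l)^2 + 1.24*cos(l) + 0.0625)
(2) = 9*r^2 + 1
(3) = (18*exp(y) + 1)*exp(y)
(4) = -2.61*s^2 - 4.04*s + 0.87
(5) = 7.32*k - 2.53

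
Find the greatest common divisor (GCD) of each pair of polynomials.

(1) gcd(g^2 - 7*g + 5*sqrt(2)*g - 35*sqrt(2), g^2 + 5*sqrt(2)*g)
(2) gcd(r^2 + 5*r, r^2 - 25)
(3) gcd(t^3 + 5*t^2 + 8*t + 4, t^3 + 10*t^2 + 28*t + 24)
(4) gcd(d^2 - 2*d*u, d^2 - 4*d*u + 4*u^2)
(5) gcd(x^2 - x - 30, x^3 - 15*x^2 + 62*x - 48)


(1) = g + 5*sqrt(2)
(2) = r + 5
(3) = gcd((t + 1)*(t + 2)^2, (t + 2)^2*(t + 6)) = t^2 + 4*t + 4
(4) = -d + 2*u
(5) = x - 6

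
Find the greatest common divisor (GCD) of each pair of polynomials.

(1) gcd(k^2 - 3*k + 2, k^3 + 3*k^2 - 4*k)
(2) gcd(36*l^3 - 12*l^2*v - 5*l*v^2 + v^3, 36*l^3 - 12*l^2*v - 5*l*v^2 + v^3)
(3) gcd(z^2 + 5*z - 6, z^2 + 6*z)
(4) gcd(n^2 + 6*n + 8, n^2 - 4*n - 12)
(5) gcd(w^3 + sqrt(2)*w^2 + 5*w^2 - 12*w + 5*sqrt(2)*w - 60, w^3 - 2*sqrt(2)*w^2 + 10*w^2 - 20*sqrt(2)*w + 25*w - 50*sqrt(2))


(1) = gcd((k - 2)*(k - 1), k*(k - 1)*(k + 4)) = k - 1
(2) = 36*l^3 - 12*l^2*v - 5*l*v^2 + v^3
(3) = z + 6
(4) = gcd((n + 2)*(n + 4), (n - 6)*(n + 2)) = n + 2
(5) = gcd((w + 5)*(w - 2*sqrt(2))*(w + 3*sqrt(2)), (w + 5)^2*(w - 2*sqrt(2))) = w^2 + w*(5 - 2*sqrt(2)) - 10*sqrt(2)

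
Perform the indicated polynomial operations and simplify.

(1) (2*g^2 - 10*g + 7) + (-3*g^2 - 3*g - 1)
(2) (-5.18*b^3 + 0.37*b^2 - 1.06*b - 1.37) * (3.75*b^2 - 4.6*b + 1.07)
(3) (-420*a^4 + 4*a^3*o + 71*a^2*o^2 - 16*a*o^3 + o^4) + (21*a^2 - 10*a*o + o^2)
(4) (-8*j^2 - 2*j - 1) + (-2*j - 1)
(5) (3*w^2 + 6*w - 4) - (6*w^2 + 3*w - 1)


(1) = -g^2 - 13*g + 6
(2) = -19.425*b^5 + 25.2155*b^4 - 11.2196*b^3 + 0.1344*b^2 + 5.1678*b - 1.4659
(3) = -420*a^4 + 4*a^3*o + 71*a^2*o^2 + 21*a^2 - 16*a*o^3 - 10*a*o + o^4 + o^2
(4) = -8*j^2 - 4*j - 2
(5) = -3*w^2 + 3*w - 3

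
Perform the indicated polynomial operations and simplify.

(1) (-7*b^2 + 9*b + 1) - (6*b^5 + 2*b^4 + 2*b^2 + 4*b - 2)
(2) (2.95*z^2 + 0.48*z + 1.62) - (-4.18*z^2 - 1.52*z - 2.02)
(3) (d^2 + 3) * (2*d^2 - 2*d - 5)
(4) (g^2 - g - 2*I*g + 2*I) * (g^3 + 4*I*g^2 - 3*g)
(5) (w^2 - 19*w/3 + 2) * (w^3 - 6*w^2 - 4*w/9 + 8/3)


(1) = -6*b^5 - 2*b^4 - 9*b^2 + 5*b + 3
(2) = 7.13*z^2 + 2.0*z + 3.64
(3) = 2*d^4 - 2*d^3 + d^2 - 6*d - 15
(4) = g^5 - g^4 + 2*I*g^4 + 5*g^3 - 2*I*g^3 - 5*g^2 + 6*I*g^2 - 6*I*g
(5) = w^5 - 37*w^4/3 + 356*w^3/9 - 176*w^2/27 - 160*w/9 + 16/3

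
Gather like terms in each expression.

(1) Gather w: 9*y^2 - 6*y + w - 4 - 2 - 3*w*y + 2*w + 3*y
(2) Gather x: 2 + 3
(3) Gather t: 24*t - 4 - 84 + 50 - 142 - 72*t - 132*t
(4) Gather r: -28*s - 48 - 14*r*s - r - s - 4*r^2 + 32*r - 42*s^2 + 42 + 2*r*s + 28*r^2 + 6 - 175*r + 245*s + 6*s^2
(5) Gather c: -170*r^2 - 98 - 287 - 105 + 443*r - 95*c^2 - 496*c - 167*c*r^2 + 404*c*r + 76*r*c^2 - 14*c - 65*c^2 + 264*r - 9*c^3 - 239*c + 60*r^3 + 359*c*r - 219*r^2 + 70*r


(1) = w*(3 - 3*y) + 9*y^2 - 3*y - 6
(2) = 5
(3) = -180*t - 180
(4) = 24*r^2 + r*(-12*s - 144) - 36*s^2 + 216*s
(5) = -9*c^3 + c^2*(76*r - 160) + c*(-167*r^2 + 763*r - 749) + 60*r^3 - 389*r^2 + 777*r - 490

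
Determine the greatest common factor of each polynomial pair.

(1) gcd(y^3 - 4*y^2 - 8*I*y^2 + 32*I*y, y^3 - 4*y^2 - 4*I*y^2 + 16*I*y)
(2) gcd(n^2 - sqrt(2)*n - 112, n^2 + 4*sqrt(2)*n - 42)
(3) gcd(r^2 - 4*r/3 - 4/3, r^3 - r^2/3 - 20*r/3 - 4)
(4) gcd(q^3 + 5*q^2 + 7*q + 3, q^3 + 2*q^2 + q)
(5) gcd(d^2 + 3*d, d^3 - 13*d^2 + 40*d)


(1) = y^2 - 4*y
(2) = n + 7*sqrt(2)
(3) = r + 2/3
(4) = gcd((q + 1)^2*(q + 3), q*(q + 1)^2) = q^2 + 2*q + 1
(5) = gcd(d*(d + 3), d*(d - 8)*(d - 5)) = d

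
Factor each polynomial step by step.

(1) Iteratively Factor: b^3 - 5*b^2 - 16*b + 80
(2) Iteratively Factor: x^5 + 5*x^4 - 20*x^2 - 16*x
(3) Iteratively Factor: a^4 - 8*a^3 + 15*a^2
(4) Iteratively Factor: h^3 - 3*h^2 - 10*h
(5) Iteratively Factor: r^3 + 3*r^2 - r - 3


(1) = (b - 5)*(b^2 - 16) = (b - 5)*(b + 4)*(b - 4)
(2) = (x + 1)*(x^4 + 4*x^3 - 4*x^2 - 16*x) = (x + 1)*(x + 2)*(x^3 + 2*x^2 - 8*x) = (x - 2)*(x + 1)*(x + 2)*(x^2 + 4*x) = (x - 2)*(x + 1)*(x + 2)*(x + 4)*(x)
(3) = (a - 3)*(a^3 - 5*a^2) = a*(a - 3)*(a^2 - 5*a) = a*(a - 5)*(a - 3)*(a)
(4) = (h)*(h^2 - 3*h - 10) = h*(h - 5)*(h + 2)
(5) = (r + 1)*(r^2 + 2*r - 3) = (r + 1)*(r + 3)*(r - 1)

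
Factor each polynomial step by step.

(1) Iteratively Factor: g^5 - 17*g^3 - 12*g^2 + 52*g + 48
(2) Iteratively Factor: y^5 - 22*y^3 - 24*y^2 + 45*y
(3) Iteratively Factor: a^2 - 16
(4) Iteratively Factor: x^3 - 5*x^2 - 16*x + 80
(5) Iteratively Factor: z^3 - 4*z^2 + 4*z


(1) = (g - 2)*(g^4 + 2*g^3 - 13*g^2 - 38*g - 24) = (g - 2)*(g + 1)*(g^3 + g^2 - 14*g - 24) = (g - 4)*(g - 2)*(g + 1)*(g^2 + 5*g + 6) = (g - 4)*(g - 2)*(g + 1)*(g + 2)*(g + 3)
(2) = (y + 3)*(y^4 - 3*y^3 - 13*y^2 + 15*y) = (y + 3)^2*(y^3 - 6*y^2 + 5*y) = (y - 5)*(y + 3)^2*(y^2 - y) = y*(y - 5)*(y + 3)^2*(y - 1)
(3) = (a + 4)*(a - 4)
(4) = (x + 4)*(x^2 - 9*x + 20) = (x - 4)*(x + 4)*(x - 5)
(5) = (z - 2)*(z^2 - 2*z) = z*(z - 2)*(z - 2)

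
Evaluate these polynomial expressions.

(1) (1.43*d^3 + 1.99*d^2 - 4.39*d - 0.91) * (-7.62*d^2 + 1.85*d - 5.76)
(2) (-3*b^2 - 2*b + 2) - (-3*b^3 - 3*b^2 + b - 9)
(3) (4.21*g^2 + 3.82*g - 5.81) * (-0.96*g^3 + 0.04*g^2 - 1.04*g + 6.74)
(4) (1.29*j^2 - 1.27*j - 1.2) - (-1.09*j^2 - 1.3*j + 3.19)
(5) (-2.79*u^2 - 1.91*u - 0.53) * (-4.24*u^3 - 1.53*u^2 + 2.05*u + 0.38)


(1) = -10.8966*d^5 - 12.5183*d^4 + 28.8965*d^3 - 12.6497*d^2 + 23.6029*d + 5.2416
(2) = 3*b^3 - 3*b + 11
(3) = -4.0416*g^5 - 3.4988*g^4 + 1.352*g^3 + 24.1702*g^2 + 31.7892*g - 39.1594
(4) = 2.38*j^2 + 0.03*j - 4.39
(5) = 11.8296*u^5 + 12.3671*u^4 - 0.55*u^3 - 4.1648*u^2 - 1.8123*u - 0.2014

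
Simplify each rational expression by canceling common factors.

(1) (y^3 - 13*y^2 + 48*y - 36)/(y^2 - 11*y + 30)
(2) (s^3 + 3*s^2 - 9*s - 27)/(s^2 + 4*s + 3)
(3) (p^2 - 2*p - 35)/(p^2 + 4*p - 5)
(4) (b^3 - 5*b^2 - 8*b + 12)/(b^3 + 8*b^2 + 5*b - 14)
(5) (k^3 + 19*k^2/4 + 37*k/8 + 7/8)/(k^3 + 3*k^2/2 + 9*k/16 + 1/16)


(1) = (y^2 - 7*y + 6)/(y - 5)
(2) = (s^2 - 9)/(s + 1)
(3) = (p - 7)/(p - 1)
(4) = (b - 6)/(b + 7)
(5) = (4*k + 14)/(4*k + 1)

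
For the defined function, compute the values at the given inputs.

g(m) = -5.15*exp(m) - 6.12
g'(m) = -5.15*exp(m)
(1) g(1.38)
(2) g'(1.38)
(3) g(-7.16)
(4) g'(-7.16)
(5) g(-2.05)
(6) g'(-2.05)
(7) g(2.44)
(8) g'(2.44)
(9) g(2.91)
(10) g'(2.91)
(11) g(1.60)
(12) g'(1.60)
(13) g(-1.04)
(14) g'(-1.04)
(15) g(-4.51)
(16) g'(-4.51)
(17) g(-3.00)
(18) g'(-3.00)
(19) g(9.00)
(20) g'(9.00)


(1) = -26.59
(2) = -20.47
(3) = -6.12
(4) = -0.00
(5) = -6.78
(6) = -0.66
(7) = -65.21
(8) = -59.09
(9) = -100.66
(10) = -94.54
(11) = -31.63
(12) = -25.51
(13) = -7.94
(14) = -1.82
(15) = -6.18
(16) = -0.06
(17) = -6.38
(18) = -0.26
(19) = -41737.00
(20) = -41730.88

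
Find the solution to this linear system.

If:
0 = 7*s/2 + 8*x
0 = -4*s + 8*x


Then:
s = 0
x = 0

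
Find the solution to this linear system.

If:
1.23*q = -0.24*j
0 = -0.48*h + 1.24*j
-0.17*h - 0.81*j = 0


Then:
h = 0.00
j = 0.00
q = 0.00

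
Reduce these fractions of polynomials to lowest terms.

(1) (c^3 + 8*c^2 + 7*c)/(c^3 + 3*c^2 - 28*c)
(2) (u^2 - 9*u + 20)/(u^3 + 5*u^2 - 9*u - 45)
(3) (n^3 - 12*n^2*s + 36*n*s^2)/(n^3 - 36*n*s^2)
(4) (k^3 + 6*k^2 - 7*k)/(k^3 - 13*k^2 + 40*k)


(1) = (c + 1)/(c - 4)
(2) = (u^2 - 9*u + 20)/(u^3 + 5*u^2 - 9*u - 45)
(3) = (n - 6*s)/(n + 6*s)
(4) = (k^2 + 6*k - 7)/(k^2 - 13*k + 40)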